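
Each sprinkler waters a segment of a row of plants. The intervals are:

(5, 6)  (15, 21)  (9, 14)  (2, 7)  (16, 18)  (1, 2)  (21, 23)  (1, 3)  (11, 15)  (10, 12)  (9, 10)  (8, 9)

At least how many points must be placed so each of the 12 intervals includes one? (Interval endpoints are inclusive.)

Process intervals by earliest right end; each time one isn't hit yet, stab at its right endpoint.
Sorted: [1,2] [1,3] [5,6] [2,7] [8,9] [9,10] [10,12] [9,14] [11,15] [16,18] [15,21] [21,23]
{[1,2],[1,3]} hit by 2; {[5,6],[2,7]} hit by 6; {[8,9],[9,10]} hit by 9; {[10,12],[9,14],[11,15]} hit by 12; {[16,18],[15,21]} hit by 18; {[21,23]} hit by 23.
Points: 2, 6, 9, 12, 18, 23 (6 total).

6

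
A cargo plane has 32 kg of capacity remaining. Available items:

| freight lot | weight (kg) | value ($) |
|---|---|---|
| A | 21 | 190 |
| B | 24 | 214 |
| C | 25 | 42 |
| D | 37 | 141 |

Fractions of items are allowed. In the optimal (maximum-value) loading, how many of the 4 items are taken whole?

Sort by value per unit weight and fill in that order.
Ratios (sorted): A 9.05, B 8.92, D 3.81, C 1.68
take A (21 @ 190); take 11/24 of B → 98.08. Capacity used 32/32.
1 item(s) taken whole; one partial (take 11/24 of B).

1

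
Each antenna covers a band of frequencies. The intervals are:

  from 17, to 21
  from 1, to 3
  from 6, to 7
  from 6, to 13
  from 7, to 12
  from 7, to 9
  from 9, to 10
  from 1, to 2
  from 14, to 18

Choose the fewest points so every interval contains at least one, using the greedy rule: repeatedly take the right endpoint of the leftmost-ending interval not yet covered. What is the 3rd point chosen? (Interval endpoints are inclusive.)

Sorted: [1,2] [1,3] [6,7] [7,9] [9,10] [7,12] [6,13] [14,18] [17,21]
{[1,2],[1,3]} hit by 2; {[6,7],[7,9]} hit by 7; {[9,10],[7,12],[6,13]} hit by 10; {[14,18],[17,21]} hit by 18.
Points: 2, 7, 10, 18 (4 total).

10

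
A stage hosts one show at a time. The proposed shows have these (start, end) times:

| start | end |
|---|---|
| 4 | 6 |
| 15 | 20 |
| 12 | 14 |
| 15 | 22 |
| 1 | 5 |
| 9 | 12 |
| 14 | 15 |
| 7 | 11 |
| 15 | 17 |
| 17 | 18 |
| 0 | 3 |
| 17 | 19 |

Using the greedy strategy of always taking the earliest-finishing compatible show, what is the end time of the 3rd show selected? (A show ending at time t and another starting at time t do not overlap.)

11

Greedy by earliest finish: after sorting by end time, pick each interval compatible with the last pick.
By end time: (0,3), (1,5), (4,6), (7,11), (9,12), (12,14), (14,15), (15,17), (17,18), (17,19), (15,20), (15,22).
Pick (0,3); next start ≥ 3 → (4,6); next start ≥ 6 → (7,11); next start ≥ 11 → (12,14); next start ≥ 14 → (14,15); next start ≥ 15 → (15,17); next start ≥ 17 → (17,18).
Selected: (0,3) (4,6) (7,11) (12,14) (14,15) (15,17) (17,18)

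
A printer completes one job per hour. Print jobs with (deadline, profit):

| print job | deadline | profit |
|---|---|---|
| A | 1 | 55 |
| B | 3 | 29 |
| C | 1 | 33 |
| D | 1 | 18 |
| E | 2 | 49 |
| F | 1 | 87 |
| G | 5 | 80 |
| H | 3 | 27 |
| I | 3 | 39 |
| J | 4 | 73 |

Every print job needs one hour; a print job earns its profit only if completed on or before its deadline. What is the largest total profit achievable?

328

Profit order: F=87 G=80 J=73 A=55 E=49 I=39 C=33 B=29 H=27 D=18
Assign: F→slot 1, G→slot 5, J→slot 4, A skipped, E→slot 2, I→slot 3, C skipped, B skipped, H skipped, D skipped.
Slots: [1:F] [2:E] [3:I] [4:J] [5:G]
Profit = 87 + 49 + 39 + 73 + 80 = 328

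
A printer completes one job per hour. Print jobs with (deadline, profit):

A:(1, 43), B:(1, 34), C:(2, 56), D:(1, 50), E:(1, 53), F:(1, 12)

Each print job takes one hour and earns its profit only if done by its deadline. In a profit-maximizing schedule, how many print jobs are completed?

2

Profit order: C=56 E=53 D=50 A=43 B=34 F=12
Assign: C→slot 2, E→slot 1, D skipped, A skipped, B skipped, F skipped.
Slots: [1:E] [2:C]
2 of 6 scheduled.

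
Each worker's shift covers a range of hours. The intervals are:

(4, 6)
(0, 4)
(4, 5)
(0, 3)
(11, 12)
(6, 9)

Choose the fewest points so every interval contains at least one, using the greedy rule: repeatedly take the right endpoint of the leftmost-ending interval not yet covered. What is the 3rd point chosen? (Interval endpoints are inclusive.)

9

Process intervals by earliest right end; each time one isn't hit yet, stab at its right endpoint.
Sorted: [0,3] [0,4] [4,5] [4,6] [6,9] [11,12]
{[0,3],[0,4]} hit by 3; {[4,5],[4,6]} hit by 5; {[6,9]} hit by 9; {[11,12]} hit by 12.
Points: 3, 5, 9, 12 (4 total).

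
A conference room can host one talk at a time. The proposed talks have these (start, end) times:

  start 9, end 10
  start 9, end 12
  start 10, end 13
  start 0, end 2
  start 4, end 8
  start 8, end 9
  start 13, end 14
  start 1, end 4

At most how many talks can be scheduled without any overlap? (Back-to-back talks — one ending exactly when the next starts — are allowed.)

6

Greedy by earliest finish: after sorting by end time, pick each interval compatible with the last pick.
Sorted by end: (0,2)  (1,4)  (4,8)  (8,9)  (9,10)  (9,12)  (10,13)  (13,14)
take (0,2); take (4,8); take (8,9); take (9,10); skip (9,12); take (10,13); take (13,14).
Selected 6 talks.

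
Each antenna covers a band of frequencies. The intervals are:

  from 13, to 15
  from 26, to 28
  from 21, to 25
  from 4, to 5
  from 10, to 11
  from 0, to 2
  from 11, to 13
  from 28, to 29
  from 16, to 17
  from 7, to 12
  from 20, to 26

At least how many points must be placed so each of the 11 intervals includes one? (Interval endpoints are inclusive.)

7

Sort by right endpoint; whenever an interval is uncovered, place a point at its right end.
By right end: [0,2]  [4,5]  [10,11]  [7,12]  [11,13]  [13,15]  [16,17]  [21,25]  [20,26]  [26,28]  [28,29]
[0,2] uncovered → point at 2; [4,5] uncovered → point at 5; [10,11] uncovered → point at 11; [13,15] uncovered → point at 15; [16,17] uncovered → point at 17; [21,25] uncovered → point at 25; [26,28] uncovered → point at 28.
Points: 2, 5, 11, 15, 17, 25, 28 (7 total).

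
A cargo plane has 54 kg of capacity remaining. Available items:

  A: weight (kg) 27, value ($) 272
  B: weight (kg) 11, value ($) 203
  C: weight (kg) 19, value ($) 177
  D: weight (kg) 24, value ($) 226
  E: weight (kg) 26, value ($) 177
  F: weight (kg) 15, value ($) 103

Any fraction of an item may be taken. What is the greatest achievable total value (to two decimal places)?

Sort by value per unit weight and fill in that order.
Order: B (203/11=18.45) > A (272/27=10.07) > D (226/24=9.42) > C (177/19=9.32) > F (103/15=6.87) > E (177/26=6.81)
Fill: take B (11 @ 203) → take A (27 @ 272) → take 16/24 of D → 150.67; 54/54 used.
Total value = 625.67

625.67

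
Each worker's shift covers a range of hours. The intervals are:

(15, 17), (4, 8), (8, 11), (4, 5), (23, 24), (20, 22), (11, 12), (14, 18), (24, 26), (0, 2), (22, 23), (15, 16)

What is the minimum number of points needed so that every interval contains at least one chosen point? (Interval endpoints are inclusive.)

Process intervals by earliest right end; each time one isn't hit yet, stab at its right endpoint.
By right end: [0,2]  [4,5]  [4,8]  [8,11]  [11,12]  [15,16]  [15,17]  [14,18]  [20,22]  [22,23]  [23,24]  [24,26]
[0,2] uncovered → point at 2; [4,5] uncovered → point at 5; [8,11] uncovered → point at 11; [15,16] uncovered → point at 16; [20,22] uncovered → point at 22; [23,24] uncovered → point at 24.
Points: 2, 5, 11, 16, 22, 24 (6 total).

6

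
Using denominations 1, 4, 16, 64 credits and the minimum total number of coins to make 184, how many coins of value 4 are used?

Use the largest denomination that fits, subtract, and repeat.
184 − 2×64→56 − 3×16→8 − 2×4→0
Count of 4: 2

2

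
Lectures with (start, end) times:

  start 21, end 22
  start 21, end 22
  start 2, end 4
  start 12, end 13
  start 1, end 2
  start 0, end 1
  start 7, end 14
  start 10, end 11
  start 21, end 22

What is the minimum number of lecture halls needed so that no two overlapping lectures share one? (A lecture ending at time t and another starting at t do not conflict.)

3

Events (time:±→running): 0:+→1 1:-→0 1:+→1 2:-→0 2:+→1 4:-→0 7:+→1 10:+→2 11:-→1 12:+→2 13:-→1 14:-→0 21:+→1 21:+→2 21:+→3 … peak 3.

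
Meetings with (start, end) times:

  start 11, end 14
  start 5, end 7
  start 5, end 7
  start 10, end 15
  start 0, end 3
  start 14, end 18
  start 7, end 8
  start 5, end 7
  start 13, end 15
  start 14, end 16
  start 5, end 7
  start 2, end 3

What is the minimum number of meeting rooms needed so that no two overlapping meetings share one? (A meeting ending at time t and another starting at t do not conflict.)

starts: [0, 2, 5, 5, 5, 5, 7, 10, 11, 13, 14, 14]
ends:   [3, 3, 7, 7, 7, 7, 8, 14, 15, 15, 16, 18]
s0→1 s2→2 e3→1 e3→0 s5→1 s5→2 s5→3 s5→4  — peak 4.

4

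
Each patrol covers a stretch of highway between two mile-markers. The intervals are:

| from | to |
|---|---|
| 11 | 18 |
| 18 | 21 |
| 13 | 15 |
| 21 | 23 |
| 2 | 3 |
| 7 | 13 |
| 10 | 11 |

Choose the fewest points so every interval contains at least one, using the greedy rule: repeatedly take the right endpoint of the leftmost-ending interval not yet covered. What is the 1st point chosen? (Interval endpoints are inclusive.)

3

By right end: [2,3]  [10,11]  [7,13]  [13,15]  [11,18]  [18,21]  [21,23]
[2,3] uncovered → point at 3; [10,11] uncovered → point at 11; [13,15] uncovered → point at 15; [18,21] uncovered → point at 21.
Points: 3, 11, 15, 21 (4 total).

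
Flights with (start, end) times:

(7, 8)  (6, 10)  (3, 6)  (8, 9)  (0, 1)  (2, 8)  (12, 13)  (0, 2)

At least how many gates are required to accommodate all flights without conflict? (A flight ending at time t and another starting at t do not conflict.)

starts: [0, 0, 2, 3, 6, 7, 8, 12]
ends:   [1, 2, 6, 8, 8, 9, 10, 13]
s0→1 s0→2 e1→1 e2→0 s2→1 s3→2 e6→1 s6→2 s7→3  — peak 3.

3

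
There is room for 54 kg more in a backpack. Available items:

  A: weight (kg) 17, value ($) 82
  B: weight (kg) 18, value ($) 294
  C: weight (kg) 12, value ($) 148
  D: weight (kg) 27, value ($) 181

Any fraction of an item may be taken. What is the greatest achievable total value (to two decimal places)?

Order: B (294/18=16.33) > C (148/12=12.33) > D (181/27=6.70) > A (82/17=4.82)
Fill: take B (18 @ 294) → take C (12 @ 148) → take 24/27 of D → 160.89; 54/54 used.
Total value = 602.89

602.89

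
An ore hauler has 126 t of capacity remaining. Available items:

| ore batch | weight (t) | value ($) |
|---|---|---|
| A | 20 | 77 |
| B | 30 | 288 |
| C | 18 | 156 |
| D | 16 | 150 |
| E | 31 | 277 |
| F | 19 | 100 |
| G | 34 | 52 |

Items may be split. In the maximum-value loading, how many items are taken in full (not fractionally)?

5

Greedy by value/weight ratio, highest first.
Order: B (288/30=9.60) > D (150/16=9.38) > E (277/31=8.94) > C (156/18=8.67) > F (100/19=5.26) > A (77/20=3.85) > G (52/34=1.53)
Fill: take B (30 @ 288) → take D (16 @ 150) → take E (31 @ 277) → take C (18 @ 156) → take F (19 @ 100) → take 12/20 of A → 46.20; 126/126 used.
5 item(s) taken whole; one partial (take 12/20 of A).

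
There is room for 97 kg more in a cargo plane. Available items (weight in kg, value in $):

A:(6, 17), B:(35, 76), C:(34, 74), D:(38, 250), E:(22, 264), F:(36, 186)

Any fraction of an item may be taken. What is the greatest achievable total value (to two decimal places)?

Order: E (264/22=12.00) > D (250/38=6.58) > F (186/36=5.17) > A (17/6=2.83) > C (74/34=2.18) > B (76/35=2.17)
Fill: take E (22 @ 264) → take D (38 @ 250) → take F (36 @ 186) → take 1/6 of A → 2.83; 97/97 used.
Total value = 702.83

702.83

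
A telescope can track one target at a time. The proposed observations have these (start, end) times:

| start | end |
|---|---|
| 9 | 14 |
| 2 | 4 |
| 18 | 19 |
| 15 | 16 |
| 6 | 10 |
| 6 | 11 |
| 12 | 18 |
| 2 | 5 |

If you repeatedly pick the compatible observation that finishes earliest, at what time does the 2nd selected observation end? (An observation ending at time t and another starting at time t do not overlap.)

Sort by end time and greedily take each interval whose start is ≥ the last chosen end.
By end time: (2,4), (2,5), (6,10), (6,11), (9,14), (15,16), (12,18), (18,19).
Pick (2,4); next start ≥ 4 → (6,10); next start ≥ 10 → (15,16); next start ≥ 16 → (18,19).
Selected: (2,4) (6,10) (15,16) (18,19)

10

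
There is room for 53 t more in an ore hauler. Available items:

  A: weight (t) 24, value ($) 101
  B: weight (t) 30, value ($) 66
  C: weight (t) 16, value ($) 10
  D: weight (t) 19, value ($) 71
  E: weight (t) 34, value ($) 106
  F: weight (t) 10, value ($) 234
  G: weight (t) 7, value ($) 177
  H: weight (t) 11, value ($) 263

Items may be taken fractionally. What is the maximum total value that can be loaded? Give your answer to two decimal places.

Greedy by value/weight ratio, highest first.
Order: G (177/7=25.29) > H (263/11=23.91) > F (234/10=23.40) > A (101/24=4.21) > D (71/19=3.74) > E (106/34=3.12) > B (66/30=2.20) > C (10/16=0.62)
Fill: take G (7 @ 177) → take H (11 @ 263) → take F (10 @ 234) → take A (24 @ 101) → take 1/19 of D → 3.74; 53/53 used.
Total value = 778.74

778.74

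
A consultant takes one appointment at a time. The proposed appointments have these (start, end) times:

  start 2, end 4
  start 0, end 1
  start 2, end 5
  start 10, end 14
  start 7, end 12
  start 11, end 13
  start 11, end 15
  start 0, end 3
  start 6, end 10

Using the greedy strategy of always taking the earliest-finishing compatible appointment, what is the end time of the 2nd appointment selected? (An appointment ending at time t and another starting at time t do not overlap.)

4

Order by finish time; keep every interval that doesn't clash with the previous kept one.
Sorted by end: (0,1)  (0,3)  (2,4)  (2,5)  (6,10)  (7,12)  (11,13)  (10,14)  (11,15)
take (0,1); take (2,4); skip (2,5); take (6,10); take (11,13).
Selected: (0,1) (2,4) (6,10) (11,13)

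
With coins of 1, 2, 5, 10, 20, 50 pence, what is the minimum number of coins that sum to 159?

Greedy: take as many of the largest coin as possible, then repeat with the remainder.
159 = 3×50 + 1×5 + 2×2
Total coins = 3 + 1 + 2 = 6

6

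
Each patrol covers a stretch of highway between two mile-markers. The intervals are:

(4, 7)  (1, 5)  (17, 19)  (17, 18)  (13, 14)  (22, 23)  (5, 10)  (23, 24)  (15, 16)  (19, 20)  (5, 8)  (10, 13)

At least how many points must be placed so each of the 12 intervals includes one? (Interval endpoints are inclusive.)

Process intervals by earliest right end; each time one isn't hit yet, stab at its right endpoint.
By right end: [1,5]  [4,7]  [5,8]  [5,10]  [10,13]  [13,14]  [15,16]  [17,18]  [17,19]  [19,20]  [22,23]  [23,24]
[1,5] uncovered → point at 5; [10,13] uncovered → point at 13; [15,16] uncovered → point at 16; [17,18] uncovered → point at 18; [19,20] uncovered → point at 20; [22,23] uncovered → point at 23.
Points: 5, 13, 16, 18, 20, 23 (6 total).

6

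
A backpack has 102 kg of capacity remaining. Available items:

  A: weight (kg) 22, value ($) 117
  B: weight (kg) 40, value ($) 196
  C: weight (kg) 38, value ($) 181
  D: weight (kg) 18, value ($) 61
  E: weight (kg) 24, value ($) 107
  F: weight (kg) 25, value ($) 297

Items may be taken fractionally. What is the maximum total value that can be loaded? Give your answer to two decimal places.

681.45

Sort by value per unit weight and fill in that order.
Ratios (sorted): F 11.88, A 5.32, B 4.90, C 4.76, E 4.46, D 3.39
take F (25 @ 297); take A (22 @ 117); take B (40 @ 196); take 15/38 of C → 71.45. Capacity used 102/102.
Total value = 681.45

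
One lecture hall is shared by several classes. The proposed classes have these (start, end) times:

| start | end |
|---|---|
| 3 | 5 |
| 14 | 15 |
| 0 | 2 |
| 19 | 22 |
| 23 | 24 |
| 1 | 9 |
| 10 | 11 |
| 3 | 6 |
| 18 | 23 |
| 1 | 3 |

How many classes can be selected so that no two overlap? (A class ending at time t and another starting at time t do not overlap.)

Greedy by earliest finish: after sorting by end time, pick each interval compatible with the last pick.
Sorted by end: (0,2)  (1,3)  (3,5)  (3,6)  (1,9)  (10,11)  (14,15)  (19,22)  (18,23)  (23,24)
take (0,2); skip (1,3); take (3,5); skip (3,6); skip (1,9); take (10,11); take (14,15); take (19,22); take (23,24).
Selected 6 classes.

6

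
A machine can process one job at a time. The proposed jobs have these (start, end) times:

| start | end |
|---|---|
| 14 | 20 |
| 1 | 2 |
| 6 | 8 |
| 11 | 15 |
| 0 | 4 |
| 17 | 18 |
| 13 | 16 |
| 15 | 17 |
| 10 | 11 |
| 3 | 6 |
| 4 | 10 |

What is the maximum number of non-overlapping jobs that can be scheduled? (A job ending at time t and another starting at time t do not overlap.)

7

By end time: (1,2), (0,4), (3,6), (6,8), (4,10), (10,11), (11,15), (13,16), (15,17), (17,18), (14,20).
Pick (1,2); next start ≥ 2 → (3,6); next start ≥ 6 → (6,8); next start ≥ 8 → (10,11); next start ≥ 11 → (11,15); next start ≥ 15 → (15,17); next start ≥ 17 → (17,18).
Selected 7 jobs.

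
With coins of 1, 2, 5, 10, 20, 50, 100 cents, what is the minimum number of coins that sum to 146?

5

146 − 1×100→46 − 2×20→6 − 1×5→1 − 1×1→0
Total coins = 1 + 2 + 1 + 1 = 5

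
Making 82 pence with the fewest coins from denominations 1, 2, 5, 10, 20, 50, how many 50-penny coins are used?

82 = 1×50 + 1×20 + 1×10 + 1×2
Count of 50: 1

1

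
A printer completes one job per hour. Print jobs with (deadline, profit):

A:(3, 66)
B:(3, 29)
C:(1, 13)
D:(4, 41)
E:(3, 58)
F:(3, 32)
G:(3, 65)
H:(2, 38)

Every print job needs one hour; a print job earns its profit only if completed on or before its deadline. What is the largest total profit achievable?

230

Profit order: A=66 G=65 E=58 D=41 H=38 F=32 B=29 C=13
Assign: A→slot 3, G→slot 2, E→slot 1, D→slot 4, H skipped, F skipped, B skipped, C skipped.
Slots: [1:E] [2:G] [3:A] [4:D]
Profit = 58 + 65 + 66 + 41 = 230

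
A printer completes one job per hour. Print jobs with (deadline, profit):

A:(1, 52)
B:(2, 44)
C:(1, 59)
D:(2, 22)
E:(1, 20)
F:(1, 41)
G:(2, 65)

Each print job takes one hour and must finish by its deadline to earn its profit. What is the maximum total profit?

124

Profit order: G=65 C=59 A=52 B=44 F=41 D=22 E=20
Assign: G→slot 2, C→slot 1, A skipped, B skipped, F skipped, D skipped, E skipped.
Slots: [1:C] [2:G]
Profit = 59 + 65 = 124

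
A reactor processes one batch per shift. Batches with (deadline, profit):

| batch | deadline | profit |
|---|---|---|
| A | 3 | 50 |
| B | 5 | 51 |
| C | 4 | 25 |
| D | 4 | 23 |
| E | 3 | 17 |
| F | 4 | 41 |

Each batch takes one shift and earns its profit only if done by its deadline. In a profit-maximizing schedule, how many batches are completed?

5

Take jobs in profit order; each goes to the latest open slot no later than its deadline.
Profit order: B=51 A=50 F=41 C=25 D=23 E=17
Assign: B→slot 5, A→slot 3, F→slot 4, C→slot 2, D→slot 1, E skipped.
Slots: [1:D] [2:C] [3:A] [4:F] [5:B]
5 of 6 scheduled.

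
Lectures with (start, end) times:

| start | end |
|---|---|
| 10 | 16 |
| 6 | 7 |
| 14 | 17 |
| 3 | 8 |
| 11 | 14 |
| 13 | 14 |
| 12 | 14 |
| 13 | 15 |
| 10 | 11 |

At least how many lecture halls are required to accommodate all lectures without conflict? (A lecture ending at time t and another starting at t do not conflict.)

Count concurrent intervals with a sweep; the peak is the room count.
Events (time:±→running): 3:+→1 6:+→2 7:-→1 8:-→0 10:+→1 10:+→2 11:-→1 11:+→2 12:+→3 13:+→4 13:+→5 … peak 5.

5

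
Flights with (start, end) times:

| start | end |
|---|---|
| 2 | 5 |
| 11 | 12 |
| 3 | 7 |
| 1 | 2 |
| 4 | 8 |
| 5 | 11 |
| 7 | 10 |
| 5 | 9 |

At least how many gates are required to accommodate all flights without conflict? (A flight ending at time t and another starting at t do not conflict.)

The answer is the maximum number of intervals overlapping at any instant.
Events (time:±→running): 1:+→1 2:-→0 2:+→1 3:+→2 4:+→3 5:-→2 5:+→3 5:+→4 … peak 4.

4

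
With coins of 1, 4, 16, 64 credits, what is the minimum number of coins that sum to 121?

7

Use the largest denomination that fits, subtract, and repeat.
121 = 1×64 + 3×16 + 2×4 + 1×1
Total coins = 1 + 3 + 2 + 1 = 7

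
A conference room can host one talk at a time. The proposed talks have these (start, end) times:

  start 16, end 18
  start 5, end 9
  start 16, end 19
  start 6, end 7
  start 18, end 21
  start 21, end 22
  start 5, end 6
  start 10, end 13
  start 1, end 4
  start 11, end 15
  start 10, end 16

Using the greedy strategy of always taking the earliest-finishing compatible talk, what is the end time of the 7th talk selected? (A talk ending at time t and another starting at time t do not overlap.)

Sorted by end: (1,4)  (5,6)  (6,7)  (5,9)  (10,13)  (11,15)  (10,16)  (16,18)  (16,19)  (18,21)  (21,22)
take (1,4); take (5,6); take (6,7); take (10,13); take (16,18); skip (16,19); take (18,21); take (21,22).
Selected: (1,4) (5,6) (6,7) (10,13) (16,18) (18,21) (21,22)

22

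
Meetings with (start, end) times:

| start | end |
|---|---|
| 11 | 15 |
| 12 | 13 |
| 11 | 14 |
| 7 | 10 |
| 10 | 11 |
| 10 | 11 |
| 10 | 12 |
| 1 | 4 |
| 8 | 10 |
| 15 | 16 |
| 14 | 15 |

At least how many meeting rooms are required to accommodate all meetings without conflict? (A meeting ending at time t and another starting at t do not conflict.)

3

The answer is the maximum number of intervals overlapping at any instant.
starts: [1, 7, 8, 10, 10, 10, 11, 11, 12, 14, 15]
ends:   [4, 10, 10, 11, 11, 12, 13, 14, 15, 15, 16]
s1→1 e4→0 s7→1 s8→2 e10→1 e10→0 s10→1 s10→2 s10→3  — peak 3.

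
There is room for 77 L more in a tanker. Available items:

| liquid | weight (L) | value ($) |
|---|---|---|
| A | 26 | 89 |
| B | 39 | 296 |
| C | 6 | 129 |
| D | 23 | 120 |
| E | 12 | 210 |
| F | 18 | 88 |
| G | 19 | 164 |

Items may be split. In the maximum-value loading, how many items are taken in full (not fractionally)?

Order: C (129/6=21.50) > E (210/12=17.50) > G (164/19=8.63) > B (296/39=7.59) > D (120/23=5.22) > F (88/18=4.89) > A (89/26=3.42)
Fill: take C (6 @ 129) → take E (12 @ 210) → take G (19 @ 164) → take B (39 @ 296) → take 1/23 of D → 5.22; 77/77 used.
4 item(s) taken whole; one partial (take 1/23 of D).

4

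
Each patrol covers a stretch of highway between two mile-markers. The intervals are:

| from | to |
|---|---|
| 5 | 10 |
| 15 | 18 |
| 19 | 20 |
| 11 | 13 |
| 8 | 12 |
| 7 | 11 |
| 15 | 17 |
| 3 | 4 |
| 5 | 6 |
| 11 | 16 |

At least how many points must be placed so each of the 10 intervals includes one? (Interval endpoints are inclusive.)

5

Sorted: [3,4] [5,6] [5,10] [7,11] [8,12] [11,13] [11,16] [15,17] [15,18] [19,20]
{[3,4]} hit by 4; {[5,6],[5,10]} hit by 6; {[7,11],[8,12],[11,13],[11,16]} hit by 11; {[15,17],[15,18]} hit by 17; {[19,20]} hit by 20.
Points: 4, 6, 11, 17, 20 (5 total).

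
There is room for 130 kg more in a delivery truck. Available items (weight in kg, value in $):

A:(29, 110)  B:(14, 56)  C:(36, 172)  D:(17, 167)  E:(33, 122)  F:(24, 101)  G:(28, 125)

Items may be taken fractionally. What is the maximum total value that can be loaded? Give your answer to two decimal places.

662.72

Greedy by value/weight ratio, highest first.
Ratios (sorted): D 9.82, C 4.78, G 4.46, F 4.21, B 4.00, A 3.79, E 3.70
take D (17 @ 167); take C (36 @ 172); take G (28 @ 125); take F (24 @ 101); take B (14 @ 56); take 11/29 of A → 41.72. Capacity used 130/130.
Total value = 662.72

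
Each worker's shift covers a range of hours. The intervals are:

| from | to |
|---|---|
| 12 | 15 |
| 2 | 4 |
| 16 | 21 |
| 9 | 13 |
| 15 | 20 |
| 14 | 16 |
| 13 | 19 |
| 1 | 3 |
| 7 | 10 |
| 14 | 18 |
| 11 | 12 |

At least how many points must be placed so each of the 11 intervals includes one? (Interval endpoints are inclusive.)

Sort by right endpoint; whenever an interval is uncovered, place a point at its right end.
By right end: [1,3]  [2,4]  [7,10]  [11,12]  [9,13]  [12,15]  [14,16]  [14,18]  [13,19]  [15,20]  [16,21]
[1,3] uncovered → point at 3; [7,10] uncovered → point at 10; [11,12] uncovered → point at 12; [14,16] uncovered → point at 16.
Points: 3, 10, 12, 16 (4 total).

4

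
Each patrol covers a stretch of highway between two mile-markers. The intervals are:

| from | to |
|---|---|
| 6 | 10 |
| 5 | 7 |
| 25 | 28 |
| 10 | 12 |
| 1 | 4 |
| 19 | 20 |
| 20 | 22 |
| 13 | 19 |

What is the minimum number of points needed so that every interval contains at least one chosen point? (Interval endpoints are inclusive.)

6

Process intervals by earliest right end; each time one isn't hit yet, stab at its right endpoint.
By right end: [1,4]  [5,7]  [6,10]  [10,12]  [13,19]  [19,20]  [20,22]  [25,28]
[1,4] uncovered → point at 4; [5,7] uncovered → point at 7; [10,12] uncovered → point at 12; [13,19] uncovered → point at 19; [20,22] uncovered → point at 22; [25,28] uncovered → point at 28.
Points: 4, 7, 12, 19, 22, 28 (6 total).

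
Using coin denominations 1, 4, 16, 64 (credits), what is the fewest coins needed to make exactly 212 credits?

5

Greedy: take as many of the largest coin as possible, then repeat with the remainder.
212 = 3×64 + 1×16 + 1×4
Total coins = 3 + 1 + 1 = 5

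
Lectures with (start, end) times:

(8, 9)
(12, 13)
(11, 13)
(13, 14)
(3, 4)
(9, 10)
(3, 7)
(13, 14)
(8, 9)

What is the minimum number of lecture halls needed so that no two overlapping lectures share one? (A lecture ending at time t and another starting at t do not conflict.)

The answer is the maximum number of intervals overlapping at any instant.
Events (time:±→running): 3:+→1 3:+→2 … peak 2.

2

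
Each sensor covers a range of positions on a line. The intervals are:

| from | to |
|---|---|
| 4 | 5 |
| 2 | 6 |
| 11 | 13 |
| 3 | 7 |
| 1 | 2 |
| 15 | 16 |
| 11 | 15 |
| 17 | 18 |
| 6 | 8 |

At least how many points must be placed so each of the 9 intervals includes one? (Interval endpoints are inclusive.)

Process intervals by earliest right end; each time one isn't hit yet, stab at its right endpoint.
By right end: [1,2]  [4,5]  [2,6]  [3,7]  [6,8]  [11,13]  [11,15]  [15,16]  [17,18]
[1,2] uncovered → point at 2; [4,5] uncovered → point at 5; [6,8] uncovered → point at 8; [11,13] uncovered → point at 13; [15,16] uncovered → point at 16; [17,18] uncovered → point at 18.
Points: 2, 5, 8, 13, 16, 18 (6 total).

6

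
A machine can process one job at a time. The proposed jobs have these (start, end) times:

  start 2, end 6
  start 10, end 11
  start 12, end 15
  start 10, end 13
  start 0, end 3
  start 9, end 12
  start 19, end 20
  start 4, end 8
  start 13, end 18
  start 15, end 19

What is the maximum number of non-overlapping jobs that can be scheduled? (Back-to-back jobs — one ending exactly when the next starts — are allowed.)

Sorted by end: (0,3)  (2,6)  (4,8)  (10,11)  (9,12)  (10,13)  (12,15)  (13,18)  (15,19)  (19,20)
take (0,3); take (4,8); take (10,11); take (12,15); take (15,19); take (19,20).
Selected 6 jobs.

6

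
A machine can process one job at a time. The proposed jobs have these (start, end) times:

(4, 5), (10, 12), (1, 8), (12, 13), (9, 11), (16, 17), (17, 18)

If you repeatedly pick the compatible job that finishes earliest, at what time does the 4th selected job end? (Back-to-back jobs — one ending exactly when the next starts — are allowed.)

By end time: (4,5), (1,8), (9,11), (10,12), (12,13), (16,17), (17,18).
Pick (4,5); next start ≥ 5 → (9,11); next start ≥ 11 → (12,13); next start ≥ 13 → (16,17); next start ≥ 17 → (17,18).
Selected: (4,5) (9,11) (12,13) (16,17) (17,18)

17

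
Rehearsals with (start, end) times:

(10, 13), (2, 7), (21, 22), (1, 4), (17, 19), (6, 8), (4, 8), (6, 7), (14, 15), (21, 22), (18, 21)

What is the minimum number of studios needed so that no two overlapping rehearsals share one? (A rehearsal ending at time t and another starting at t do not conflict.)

The answer is the maximum number of intervals overlapping at any instant.
starts: [1, 2, 4, 6, 6, 10, 14, 17, 18, 21, 21]
ends:   [4, 7, 7, 8, 8, 13, 15, 19, 21, 22, 22]
s1→1 s2→2 e4→1 s4→2 s6→3 s6→4  — peak 4.

4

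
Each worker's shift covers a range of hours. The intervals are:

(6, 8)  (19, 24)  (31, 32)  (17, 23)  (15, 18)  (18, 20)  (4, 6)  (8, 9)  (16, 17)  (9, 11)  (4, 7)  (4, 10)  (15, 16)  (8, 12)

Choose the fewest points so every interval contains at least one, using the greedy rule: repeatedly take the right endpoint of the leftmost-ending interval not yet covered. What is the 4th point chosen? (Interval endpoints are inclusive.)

20

Process intervals by earliest right end; each time one isn't hit yet, stab at its right endpoint.
By right end: [4,6]  [4,7]  [6,8]  [8,9]  [4,10]  [9,11]  [8,12]  [15,16]  [16,17]  [15,18]  [18,20]  [17,23]  [19,24]  [31,32]
[4,6] uncovered → point at 6; [8,9] uncovered → point at 9; [15,16] uncovered → point at 16; [18,20] uncovered → point at 20; [31,32] uncovered → point at 32.
Points: 6, 9, 16, 20, 32 (5 total).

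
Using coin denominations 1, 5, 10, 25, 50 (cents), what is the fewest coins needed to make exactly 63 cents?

5

Use the largest denomination that fits, subtract, and repeat.
63 = 1×50 + 1×10 + 3×1
Total coins = 1 + 1 + 3 = 5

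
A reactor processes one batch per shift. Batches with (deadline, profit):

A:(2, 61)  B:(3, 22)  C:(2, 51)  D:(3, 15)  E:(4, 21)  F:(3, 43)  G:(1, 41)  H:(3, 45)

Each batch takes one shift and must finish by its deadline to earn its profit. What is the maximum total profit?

Sort by profit descending; place each in the latest free slot ≤ its deadline.
By profit: A(d2,61), C(d2,51), H(d3,45), F(d3,43), G(d1,41), B(d3,22), E(d4,21), D(d3,15)
A→slot 2; C→slot 1; H→slot 3; F skipped; G skipped; B skipped; E→slot 4; D skipped.
Profit = 51 + 61 + 45 + 21 = 178

178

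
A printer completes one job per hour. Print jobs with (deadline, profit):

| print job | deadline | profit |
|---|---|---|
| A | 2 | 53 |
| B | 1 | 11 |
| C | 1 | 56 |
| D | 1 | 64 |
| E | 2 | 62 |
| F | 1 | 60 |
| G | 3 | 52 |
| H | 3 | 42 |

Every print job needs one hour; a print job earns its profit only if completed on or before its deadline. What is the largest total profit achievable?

Take jobs in profit order; each goes to the latest open slot no later than its deadline.
Profit order: D=64 E=62 F=60 C=56 A=53 G=52 H=42 B=11
Assign: D→slot 1, E→slot 2, F skipped, C skipped, A skipped, G→slot 3, H skipped, B skipped.
Slots: [1:D] [2:E] [3:G]
Profit = 64 + 62 + 52 = 178

178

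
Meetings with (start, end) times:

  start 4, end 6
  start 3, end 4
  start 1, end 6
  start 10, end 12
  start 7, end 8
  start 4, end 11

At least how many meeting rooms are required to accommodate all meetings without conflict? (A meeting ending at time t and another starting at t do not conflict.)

Count concurrent intervals with a sweep; the peak is the room count.
starts: [1, 3, 4, 4, 7, 10]
ends:   [4, 6, 6, 8, 11, 12]
s1→1 s3→2 e4→1 s4→2 s4→3  — peak 3.

3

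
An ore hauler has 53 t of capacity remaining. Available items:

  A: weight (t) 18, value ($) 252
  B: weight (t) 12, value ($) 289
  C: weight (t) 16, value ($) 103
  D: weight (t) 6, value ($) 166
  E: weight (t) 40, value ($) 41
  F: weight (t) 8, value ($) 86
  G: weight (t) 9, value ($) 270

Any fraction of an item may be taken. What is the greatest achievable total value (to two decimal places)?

Ratios (sorted): G 30.00, D 27.67, B 24.08, A 14.00, F 10.75, C 6.44, E 1.02
take G (9 @ 270); take D (6 @ 166); take B (12 @ 289); take A (18 @ 252); take F (8 @ 86). Capacity used 53/53.
Total value = 1063.00

1063.00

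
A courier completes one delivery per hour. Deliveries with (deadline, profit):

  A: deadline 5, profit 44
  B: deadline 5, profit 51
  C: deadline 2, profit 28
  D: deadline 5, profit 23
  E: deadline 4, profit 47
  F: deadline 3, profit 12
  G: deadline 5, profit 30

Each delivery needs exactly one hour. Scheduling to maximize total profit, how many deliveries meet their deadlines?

Take jobs in profit order; each goes to the latest open slot no later than its deadline.
Profit order: B=51 E=47 A=44 G=30 C=28 D=23 F=12
Assign: B→slot 5, E→slot 4, A→slot 3, G→slot 2, C→slot 1, D skipped, F skipped.
Slots: [1:C] [2:G] [3:A] [4:E] [5:B]
5 of 7 scheduled.

5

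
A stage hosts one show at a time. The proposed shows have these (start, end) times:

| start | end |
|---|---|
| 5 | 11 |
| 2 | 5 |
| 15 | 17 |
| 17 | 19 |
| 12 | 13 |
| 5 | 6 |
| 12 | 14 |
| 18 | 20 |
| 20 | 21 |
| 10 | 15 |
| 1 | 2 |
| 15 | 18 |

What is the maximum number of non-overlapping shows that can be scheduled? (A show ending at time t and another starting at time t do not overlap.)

Sort by end time and greedily take each interval whose start is ≥ the last chosen end.
By end time: (1,2), (2,5), (5,6), (5,11), (12,13), (12,14), (10,15), (15,17), (15,18), (17,19), (18,20), (20,21).
Pick (1,2); next start ≥ 2 → (2,5); next start ≥ 5 → (5,6); next start ≥ 6 → (12,13); next start ≥ 13 → (15,17); next start ≥ 17 → (17,19); next start ≥ 19 → (20,21).
Selected 7 shows.

7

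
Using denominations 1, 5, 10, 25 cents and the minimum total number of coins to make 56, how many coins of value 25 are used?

2

Use the largest denomination that fits, subtract, and repeat.
56 = 2×25 + 1×5 + 1×1
Count of 25: 2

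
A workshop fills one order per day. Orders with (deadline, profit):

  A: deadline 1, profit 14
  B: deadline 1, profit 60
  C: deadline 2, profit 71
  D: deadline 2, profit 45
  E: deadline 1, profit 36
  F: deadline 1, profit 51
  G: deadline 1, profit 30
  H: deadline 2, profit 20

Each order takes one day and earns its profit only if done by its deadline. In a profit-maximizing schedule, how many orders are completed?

2

Sort by profit descending; place each in the latest free slot ≤ its deadline.
Profit order: C=71 B=60 F=51 D=45 E=36 G=30 H=20 A=14
Assign: C→slot 2, B→slot 1, F skipped, D skipped, E skipped, G skipped, H skipped, A skipped.
Slots: [1:B] [2:C]
2 of 8 scheduled.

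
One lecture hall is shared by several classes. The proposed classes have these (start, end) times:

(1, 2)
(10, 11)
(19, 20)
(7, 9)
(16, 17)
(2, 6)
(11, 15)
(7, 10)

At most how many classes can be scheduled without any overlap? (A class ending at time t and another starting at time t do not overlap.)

Sorted by end: (1,2)  (2,6)  (7,9)  (7,10)  (10,11)  (11,15)  (16,17)  (19,20)
take (1,2); take (2,6); take (7,9); take (10,11); take (11,15); take (16,17); take (19,20).
Selected 7 classes.

7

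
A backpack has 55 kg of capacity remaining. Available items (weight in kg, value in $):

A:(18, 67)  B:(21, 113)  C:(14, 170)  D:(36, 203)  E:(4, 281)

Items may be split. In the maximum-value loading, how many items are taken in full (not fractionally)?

3

Greedy by value/weight ratio, highest first.
Ratios (sorted): E 70.25, C 12.14, D 5.64, B 5.38, A 3.72
take E (4 @ 281); take C (14 @ 170); take D (36 @ 203); take 1/21 of B → 5.38. Capacity used 55/55.
3 item(s) taken whole; one partial (take 1/21 of B).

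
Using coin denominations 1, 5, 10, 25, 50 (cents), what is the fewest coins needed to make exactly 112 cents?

112 − 2×50→12 − 1×10→2 − 2×1→0
Total coins = 2 + 1 + 2 = 5

5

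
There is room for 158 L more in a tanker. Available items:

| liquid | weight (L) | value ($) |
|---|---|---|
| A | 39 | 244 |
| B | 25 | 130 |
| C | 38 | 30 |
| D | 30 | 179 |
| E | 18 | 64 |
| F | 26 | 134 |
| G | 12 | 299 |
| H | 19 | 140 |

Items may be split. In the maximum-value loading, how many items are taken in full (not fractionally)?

Greedy by value/weight ratio, highest first.
Order: G (299/12=24.92) > H (140/19=7.37) > A (244/39=6.26) > D (179/30=5.97) > B (130/25=5.20) > F (134/26=5.15) > E (64/18=3.56) > C (30/38=0.79)
Fill: take G (12 @ 299) → take H (19 @ 140) → take A (39 @ 244) → take D (30 @ 179) → take B (25 @ 130) → take F (26 @ 134) → take 7/18 of E → 24.89; 158/158 used.
6 item(s) taken whole; one partial (take 7/18 of E).

6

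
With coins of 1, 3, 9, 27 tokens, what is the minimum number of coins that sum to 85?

85 = 3×27 + 1×3 + 1×1
Total coins = 3 + 1 + 1 = 5

5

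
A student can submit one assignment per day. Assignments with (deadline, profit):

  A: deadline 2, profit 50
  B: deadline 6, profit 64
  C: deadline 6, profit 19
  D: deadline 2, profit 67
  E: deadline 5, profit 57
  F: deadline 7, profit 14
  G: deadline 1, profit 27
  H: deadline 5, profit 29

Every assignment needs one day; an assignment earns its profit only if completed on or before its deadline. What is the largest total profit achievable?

300

By profit: D(d2,67), B(d6,64), E(d5,57), A(d2,50), H(d5,29), G(d1,27), C(d6,19), F(d7,14)
D→slot 2; B→slot 6; E→slot 5; A→slot 1; H→slot 4; G skipped; C→slot 3; F→slot 7.
Profit = 50 + 67 + 19 + 29 + 57 + 64 + 14 = 300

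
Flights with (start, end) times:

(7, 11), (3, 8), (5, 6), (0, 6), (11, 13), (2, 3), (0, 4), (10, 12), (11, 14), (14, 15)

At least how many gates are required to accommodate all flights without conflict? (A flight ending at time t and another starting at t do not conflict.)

Count concurrent intervals with a sweep; the peak is the room count.
Events (time:±→running): 0:+→1 0:+→2 2:+→3 … peak 3.

3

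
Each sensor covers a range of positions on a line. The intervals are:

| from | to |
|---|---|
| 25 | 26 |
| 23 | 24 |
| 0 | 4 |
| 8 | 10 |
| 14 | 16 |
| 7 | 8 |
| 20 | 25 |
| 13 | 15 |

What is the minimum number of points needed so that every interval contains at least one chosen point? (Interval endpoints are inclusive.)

5

Sorted: [0,4] [7,8] [8,10] [13,15] [14,16] [23,24] [20,25] [25,26]
{[0,4]} hit by 4; {[7,8],[8,10]} hit by 8; {[13,15],[14,16]} hit by 15; {[23,24],[20,25]} hit by 24; {[25,26]} hit by 26.
Points: 4, 8, 15, 24, 26 (5 total).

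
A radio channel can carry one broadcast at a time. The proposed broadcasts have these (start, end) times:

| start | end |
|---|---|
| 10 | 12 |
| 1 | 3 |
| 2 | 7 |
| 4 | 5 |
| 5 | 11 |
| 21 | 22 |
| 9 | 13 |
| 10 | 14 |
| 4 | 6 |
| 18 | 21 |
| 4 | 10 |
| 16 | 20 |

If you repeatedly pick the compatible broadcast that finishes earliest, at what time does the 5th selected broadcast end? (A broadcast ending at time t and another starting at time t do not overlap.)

Sort by end time and greedily take each interval whose start is ≥ the last chosen end.
Sorted by end: (1,3)  (4,5)  (4,6)  (2,7)  (4,10)  (5,11)  (10,12)  (9,13)  (10,14)  (16,20)  (18,21)  (21,22)
take (1,3); take (4,5); take (5,11); skip (10,12); take (16,20); take (21,22).
Selected: (1,3) (4,5) (5,11) (16,20) (21,22)

22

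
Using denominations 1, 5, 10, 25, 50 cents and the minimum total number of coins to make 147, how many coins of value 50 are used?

147 = 2×50 + 1×25 + 2×10 + 2×1
Count of 50: 2

2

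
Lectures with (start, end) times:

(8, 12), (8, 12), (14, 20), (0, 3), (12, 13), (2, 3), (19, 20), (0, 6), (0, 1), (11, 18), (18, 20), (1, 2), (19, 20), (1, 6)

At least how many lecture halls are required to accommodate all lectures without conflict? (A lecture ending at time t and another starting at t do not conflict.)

4

The answer is the maximum number of intervals overlapping at any instant.
starts: [0, 0, 0, 1, 1, 2, 8, 8, 11, 12, 14, 18, 19, 19]
ends:   [1, 2, 3, 3, 6, 6, 12, 12, 13, 18, 20, 20, 20, 20]
s0→1 s0→2 s0→3 e1→2 s1→3 s1→4  — peak 4.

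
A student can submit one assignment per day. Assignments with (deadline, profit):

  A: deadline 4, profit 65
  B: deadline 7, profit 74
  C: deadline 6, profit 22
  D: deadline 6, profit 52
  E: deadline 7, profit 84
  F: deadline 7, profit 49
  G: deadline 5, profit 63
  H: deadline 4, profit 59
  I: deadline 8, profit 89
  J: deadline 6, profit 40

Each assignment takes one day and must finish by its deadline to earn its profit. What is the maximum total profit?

535

Sort by profit descending; place each in the latest free slot ≤ its deadline.
By profit: I(d8,89), E(d7,84), B(d7,74), A(d4,65), G(d5,63), H(d4,59), D(d6,52), F(d7,49), J(d6,40), C(d6,22)
I→slot 8; E→slot 7; B→slot 6; A→slot 4; G→slot 5; H→slot 3; D→slot 2; F→slot 1; J skipped; C skipped.
Profit = 49 + 52 + 59 + 65 + 63 + 74 + 84 + 89 = 535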